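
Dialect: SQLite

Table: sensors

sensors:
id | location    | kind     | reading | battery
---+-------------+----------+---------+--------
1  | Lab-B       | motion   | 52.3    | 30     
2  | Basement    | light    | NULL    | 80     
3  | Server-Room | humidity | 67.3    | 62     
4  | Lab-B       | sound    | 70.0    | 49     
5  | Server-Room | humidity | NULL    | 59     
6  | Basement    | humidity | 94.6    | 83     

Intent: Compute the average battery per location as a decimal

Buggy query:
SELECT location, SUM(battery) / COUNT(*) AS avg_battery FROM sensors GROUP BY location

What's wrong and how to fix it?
Bug: SUM(battery) and COUNT(*) are both integers; the division truncates the fractional part

Fix: Cast one side to REAL so the division keeps the fractional part

Corrected query:
SELECT location, SUM(battery) * 1.0 / COUNT(*) AS avg_battery FROM sensors GROUP BY location

Result:
location    | avg_battery
------------+------------
Basement    | 81.5       
Lab-B       | 39.5       
Server-Room | 60.5       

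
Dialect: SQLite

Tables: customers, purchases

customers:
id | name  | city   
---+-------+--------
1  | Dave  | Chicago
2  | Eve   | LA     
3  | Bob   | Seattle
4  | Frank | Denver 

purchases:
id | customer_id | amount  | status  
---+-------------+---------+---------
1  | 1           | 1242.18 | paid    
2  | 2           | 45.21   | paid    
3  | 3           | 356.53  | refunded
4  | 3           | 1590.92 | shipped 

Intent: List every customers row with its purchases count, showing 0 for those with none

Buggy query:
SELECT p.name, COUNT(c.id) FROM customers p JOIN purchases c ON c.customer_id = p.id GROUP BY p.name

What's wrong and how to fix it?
Bug: An inner join excludes parents with zero children

Fix: Switch to LEFT JOIN to retain unmatched parent rows

Corrected query:
SELECT p.name, COUNT(c.id) FROM customers p LEFT JOIN purchases c ON c.customer_id = p.id GROUP BY p.name

Result:
name  | COUNT(c.id)
------+------------
Bob   | 2          
Dave  | 1          
Eve   | 1          
Frank | 0          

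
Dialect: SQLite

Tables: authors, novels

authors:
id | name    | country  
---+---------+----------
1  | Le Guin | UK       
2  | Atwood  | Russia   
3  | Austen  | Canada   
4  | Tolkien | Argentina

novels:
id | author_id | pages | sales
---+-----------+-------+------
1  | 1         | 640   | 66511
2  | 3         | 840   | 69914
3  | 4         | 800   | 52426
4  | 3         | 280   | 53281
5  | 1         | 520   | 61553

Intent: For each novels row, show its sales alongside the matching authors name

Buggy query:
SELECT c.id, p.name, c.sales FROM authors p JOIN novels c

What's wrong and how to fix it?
Bug: Missing join condition: each novels row is matched to all authors rows instead of just its own

Fix: Add ON c.author_id = p.id to the JOIN

Corrected query:
SELECT c.id, p.name, c.sales FROM authors p JOIN novels c ON c.author_id = p.id

Result:
id | name    | sales
---+---------+------
1  | Le Guin | 66511
2  | Austen  | 69914
3  | Tolkien | 52426
4  | Austen  | 53281
5  | Le Guin | 61553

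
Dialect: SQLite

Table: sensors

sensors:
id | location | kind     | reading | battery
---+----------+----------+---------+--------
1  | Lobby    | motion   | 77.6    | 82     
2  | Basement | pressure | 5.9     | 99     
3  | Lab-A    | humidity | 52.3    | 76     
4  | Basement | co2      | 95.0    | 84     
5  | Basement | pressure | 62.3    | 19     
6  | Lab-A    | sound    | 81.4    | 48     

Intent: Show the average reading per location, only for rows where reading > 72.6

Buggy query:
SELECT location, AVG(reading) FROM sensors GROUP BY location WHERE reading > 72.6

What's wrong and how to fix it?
Bug: Row-level WHERE must come before GROUP BY in the clause order

Fix: Place WHERE between FROM and GROUP BY

Corrected query:
SELECT location, AVG(reading) FROM sensors WHERE reading > 72.6 GROUP BY location

Result:
location | AVG(reading)
---------+-------------
Basement | 95          
Lab-A    | 81.4        
Lobby    | 77.6        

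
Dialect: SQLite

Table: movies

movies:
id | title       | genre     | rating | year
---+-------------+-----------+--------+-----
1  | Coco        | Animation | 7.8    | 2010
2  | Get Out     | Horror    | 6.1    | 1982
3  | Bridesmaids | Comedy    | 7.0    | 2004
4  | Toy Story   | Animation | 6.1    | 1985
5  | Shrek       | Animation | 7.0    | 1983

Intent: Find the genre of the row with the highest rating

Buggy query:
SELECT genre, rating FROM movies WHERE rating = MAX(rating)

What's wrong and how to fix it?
Bug: MAX(rating) is an aggregate and cannot be used directly in WHERE

Fix: Use a subquery: WHERE rating = (SELECT MAX(rating) FROM movies)

Corrected query:
SELECT genre, rating FROM movies WHERE rating = (SELECT MAX(rating) FROM movies)

Result:
genre     | rating
----------+-------
Animation | 7.8   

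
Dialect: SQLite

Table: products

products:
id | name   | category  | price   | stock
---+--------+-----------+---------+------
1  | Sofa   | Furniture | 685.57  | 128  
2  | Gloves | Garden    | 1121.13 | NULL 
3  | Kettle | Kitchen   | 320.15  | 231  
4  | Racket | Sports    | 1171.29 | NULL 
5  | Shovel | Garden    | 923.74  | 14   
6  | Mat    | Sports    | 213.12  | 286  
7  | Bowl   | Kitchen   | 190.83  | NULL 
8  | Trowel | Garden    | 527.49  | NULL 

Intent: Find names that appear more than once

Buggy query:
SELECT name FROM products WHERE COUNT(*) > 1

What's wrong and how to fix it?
Bug: COUNT(*) is an aggregate and cannot be used in WHERE

Fix: GROUP BY name, then filter groups with HAVING COUNT(*) > 1

Corrected query:
SELECT name FROM products GROUP BY name HAVING COUNT(*) > 1

Result:
(no rows)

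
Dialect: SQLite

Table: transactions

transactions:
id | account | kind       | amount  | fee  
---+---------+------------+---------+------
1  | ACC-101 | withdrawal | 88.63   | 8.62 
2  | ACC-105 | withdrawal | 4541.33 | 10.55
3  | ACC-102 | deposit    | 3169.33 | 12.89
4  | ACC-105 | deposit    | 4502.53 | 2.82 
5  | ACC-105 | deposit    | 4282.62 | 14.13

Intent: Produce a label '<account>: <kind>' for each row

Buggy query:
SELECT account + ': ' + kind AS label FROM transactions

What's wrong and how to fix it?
Bug: '+' is numeric addition; on text columns SQLite converts them to 0 instead of concatenating

Fix: Use the || operator for string concatenation

Corrected query:
SELECT account || ': ' || kind AS label FROM transactions

Result:
label              
-------------------
ACC-101: withdrawal
ACC-105: withdrawal
ACC-102: deposit   
ACC-105: deposit   
ACC-105: deposit   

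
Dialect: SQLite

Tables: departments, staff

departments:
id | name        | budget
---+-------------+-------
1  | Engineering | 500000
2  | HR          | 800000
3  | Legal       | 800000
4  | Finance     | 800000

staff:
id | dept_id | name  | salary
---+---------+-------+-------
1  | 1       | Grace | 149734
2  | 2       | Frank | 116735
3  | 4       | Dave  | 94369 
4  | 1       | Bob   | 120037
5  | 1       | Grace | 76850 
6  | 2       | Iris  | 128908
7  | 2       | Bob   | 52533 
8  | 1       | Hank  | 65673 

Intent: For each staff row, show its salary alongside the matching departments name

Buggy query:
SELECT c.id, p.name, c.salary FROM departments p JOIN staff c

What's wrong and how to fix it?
Bug: Missing join condition: each staff row is matched to all departments rows instead of just its own

Fix: Add ON c.dept_id = p.id to the JOIN

Corrected query:
SELECT c.id, p.name, c.salary FROM departments p JOIN staff c ON c.dept_id = p.id

Result:
id | name        | salary
---+-------------+-------
1  | Engineering | 149734
2  | HR          | 116735
3  | Finance     | 94369 
4  | Engineering | 120037
5  | Engineering | 76850 
6  | HR          | 128908
7  | HR          | 52533 
8  | Engineering | 65673 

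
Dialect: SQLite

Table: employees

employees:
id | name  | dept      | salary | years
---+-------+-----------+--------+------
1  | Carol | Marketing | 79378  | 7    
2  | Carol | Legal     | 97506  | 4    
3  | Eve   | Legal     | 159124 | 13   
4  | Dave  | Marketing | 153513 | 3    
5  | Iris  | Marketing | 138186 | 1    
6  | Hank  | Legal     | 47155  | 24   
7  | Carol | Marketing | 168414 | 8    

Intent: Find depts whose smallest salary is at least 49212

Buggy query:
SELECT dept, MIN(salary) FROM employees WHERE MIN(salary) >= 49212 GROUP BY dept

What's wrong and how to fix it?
Bug: MIN() in WHERE is a misuse of aggregate

Fix: Replace WHERE with HAVING after the GROUP BY

Corrected query:
SELECT dept, MIN(salary) FROM employees GROUP BY dept HAVING MIN(salary) >= 49212

Result:
dept      | MIN(salary)
----------+------------
Marketing | 79378      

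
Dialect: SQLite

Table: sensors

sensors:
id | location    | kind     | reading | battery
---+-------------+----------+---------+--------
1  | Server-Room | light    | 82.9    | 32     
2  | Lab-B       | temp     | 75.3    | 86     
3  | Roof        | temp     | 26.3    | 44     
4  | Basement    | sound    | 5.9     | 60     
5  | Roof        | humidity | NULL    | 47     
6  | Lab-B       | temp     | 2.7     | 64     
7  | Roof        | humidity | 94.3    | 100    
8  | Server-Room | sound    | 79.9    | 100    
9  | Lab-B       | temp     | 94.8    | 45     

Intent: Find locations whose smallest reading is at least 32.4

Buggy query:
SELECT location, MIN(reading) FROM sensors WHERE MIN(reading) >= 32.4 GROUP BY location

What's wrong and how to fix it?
Bug: MIN() in WHERE is a misuse of aggregate

Fix: Replace WHERE with HAVING after the GROUP BY

Corrected query:
SELECT location, MIN(reading) FROM sensors GROUP BY location HAVING MIN(reading) >= 32.4

Result:
location    | MIN(reading)
------------+-------------
Server-Room | 79.9        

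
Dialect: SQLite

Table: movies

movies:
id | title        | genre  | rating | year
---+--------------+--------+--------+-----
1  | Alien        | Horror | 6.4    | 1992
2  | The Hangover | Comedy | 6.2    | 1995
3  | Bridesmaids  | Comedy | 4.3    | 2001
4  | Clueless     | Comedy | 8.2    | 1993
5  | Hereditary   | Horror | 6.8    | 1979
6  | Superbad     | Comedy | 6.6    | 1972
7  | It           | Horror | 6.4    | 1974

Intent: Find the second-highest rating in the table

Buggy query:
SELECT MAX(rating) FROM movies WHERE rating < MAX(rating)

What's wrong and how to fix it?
Bug: MAX(rating) on the right of the comparison is an aggregate-in-WHERE error

Fix: Compute the overall MAX in a subquery, then take MAX of rows below it

Corrected query:
SELECT MAX(rating) FROM movies WHERE rating < (SELECT MAX(rating) FROM movies)

Result:
MAX(rating)
-----------
6.8        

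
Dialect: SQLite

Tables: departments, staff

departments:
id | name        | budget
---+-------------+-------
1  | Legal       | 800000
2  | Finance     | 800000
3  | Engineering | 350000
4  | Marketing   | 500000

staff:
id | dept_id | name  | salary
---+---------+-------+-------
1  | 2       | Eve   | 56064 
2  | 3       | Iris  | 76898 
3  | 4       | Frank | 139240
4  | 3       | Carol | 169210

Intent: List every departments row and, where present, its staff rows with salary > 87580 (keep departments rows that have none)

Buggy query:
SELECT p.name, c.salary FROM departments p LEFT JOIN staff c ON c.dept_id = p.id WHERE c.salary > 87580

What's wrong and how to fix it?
Bug: A WHERE condition on the right-hand table after LEFT JOIN drops unmatched parents

Fix: Put 'c.salary > 87580' in the JOIN's ON clause instead of WHERE

Corrected query:
SELECT p.name, c.salary FROM departments p LEFT JOIN staff c ON c.dept_id = p.id AND c.salary > 87580

Result:
name        | salary
------------+-------
Legal       | NULL  
Finance     | NULL  
Engineering | 169210
Marketing   | 139240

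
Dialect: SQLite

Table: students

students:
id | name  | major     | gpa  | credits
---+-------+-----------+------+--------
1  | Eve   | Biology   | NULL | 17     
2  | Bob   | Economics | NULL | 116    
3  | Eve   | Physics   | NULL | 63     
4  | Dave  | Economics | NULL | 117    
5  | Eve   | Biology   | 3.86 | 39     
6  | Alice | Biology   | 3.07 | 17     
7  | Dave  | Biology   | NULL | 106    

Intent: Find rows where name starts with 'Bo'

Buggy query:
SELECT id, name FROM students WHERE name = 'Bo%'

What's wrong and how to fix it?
Bug: '=' compares the literal string including the % character; pattern matching needs LIKE

Fix: Use LIKE for wildcard pattern matching

Corrected query:
SELECT id, name FROM students WHERE name LIKE 'Bo%'

Result:
id | name
---+-----
2  | Bob 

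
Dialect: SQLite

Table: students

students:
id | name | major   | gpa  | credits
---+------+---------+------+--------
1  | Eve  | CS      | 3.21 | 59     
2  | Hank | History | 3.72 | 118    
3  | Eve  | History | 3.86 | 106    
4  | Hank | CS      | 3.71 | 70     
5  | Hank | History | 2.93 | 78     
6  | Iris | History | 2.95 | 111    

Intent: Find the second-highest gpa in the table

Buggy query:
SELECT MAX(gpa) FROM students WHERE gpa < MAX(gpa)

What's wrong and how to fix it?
Bug: MAX(gpa) on the right of the comparison is an aggregate-in-WHERE error

Fix: Put the inner MAX in a scalar subquery

Corrected query:
SELECT MAX(gpa) FROM students WHERE gpa < (SELECT MAX(gpa) FROM students)

Result:
MAX(gpa)
--------
3.72    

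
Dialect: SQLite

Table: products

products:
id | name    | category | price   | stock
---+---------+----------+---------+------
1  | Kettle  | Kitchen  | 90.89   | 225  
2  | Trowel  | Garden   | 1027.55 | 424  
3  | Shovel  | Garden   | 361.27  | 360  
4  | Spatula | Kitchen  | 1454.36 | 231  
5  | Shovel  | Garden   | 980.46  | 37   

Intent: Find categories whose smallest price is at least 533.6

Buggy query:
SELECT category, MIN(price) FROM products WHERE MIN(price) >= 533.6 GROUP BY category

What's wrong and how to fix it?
Bug: Aggregates like MIN are computed per group after WHERE runs

Fix: Replace WHERE with HAVING after the GROUP BY

Corrected query:
SELECT category, MIN(price) FROM products GROUP BY category HAVING MIN(price) >= 533.6

Result:
(no rows)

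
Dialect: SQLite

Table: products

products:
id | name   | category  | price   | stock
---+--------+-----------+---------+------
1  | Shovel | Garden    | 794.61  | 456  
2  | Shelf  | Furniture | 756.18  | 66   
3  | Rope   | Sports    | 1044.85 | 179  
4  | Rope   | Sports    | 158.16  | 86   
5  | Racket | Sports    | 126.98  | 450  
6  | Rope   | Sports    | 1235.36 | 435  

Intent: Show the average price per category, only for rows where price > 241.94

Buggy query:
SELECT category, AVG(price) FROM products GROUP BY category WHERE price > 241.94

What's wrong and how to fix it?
Bug: Row-level WHERE must come before GROUP BY in the clause order

Fix: Place WHERE between FROM and GROUP BY

Corrected query:
SELECT category, AVG(price) FROM products WHERE price > 241.94 GROUP BY category

Result:
category  | AVG(price)
----------+-----------
Furniture | 756.18    
Garden    | 794.61    
Sports    | 1140.105  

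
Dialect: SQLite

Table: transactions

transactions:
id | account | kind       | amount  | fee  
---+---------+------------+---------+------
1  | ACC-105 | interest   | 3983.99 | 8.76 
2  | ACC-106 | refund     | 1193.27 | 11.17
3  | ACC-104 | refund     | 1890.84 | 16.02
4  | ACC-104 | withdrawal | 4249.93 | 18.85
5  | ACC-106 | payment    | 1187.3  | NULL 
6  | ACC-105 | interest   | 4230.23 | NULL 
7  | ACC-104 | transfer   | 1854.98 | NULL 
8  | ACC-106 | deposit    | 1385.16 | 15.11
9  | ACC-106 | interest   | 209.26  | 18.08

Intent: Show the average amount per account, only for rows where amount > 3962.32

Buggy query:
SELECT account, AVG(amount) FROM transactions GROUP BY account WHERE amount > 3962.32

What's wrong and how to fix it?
Bug: WHERE cannot follow GROUP BY

Fix: Move the WHERE clause before GROUP BY

Corrected query:
SELECT account, AVG(amount) FROM transactions WHERE amount > 3962.32 GROUP BY account

Result:
account | AVG(amount)
--------+------------
ACC-104 | 4249.93    
ACC-105 | 4107.11    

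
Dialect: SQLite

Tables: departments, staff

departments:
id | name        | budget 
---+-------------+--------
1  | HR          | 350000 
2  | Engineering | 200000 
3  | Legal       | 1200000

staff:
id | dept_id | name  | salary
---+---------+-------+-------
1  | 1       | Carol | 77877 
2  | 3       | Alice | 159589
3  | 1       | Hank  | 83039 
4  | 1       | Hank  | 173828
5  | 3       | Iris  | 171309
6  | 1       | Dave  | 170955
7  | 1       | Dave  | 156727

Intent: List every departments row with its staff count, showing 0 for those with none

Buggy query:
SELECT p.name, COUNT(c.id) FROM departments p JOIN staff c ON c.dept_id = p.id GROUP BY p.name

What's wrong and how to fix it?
Bug: INNER JOIN drops departments rows that have no matching staff rows

Fix: Use LEFT JOIN so parents without children still appear (COUNT(c.id) gives 0)

Corrected query:
SELECT p.name, COUNT(c.id) FROM departments p LEFT JOIN staff c ON c.dept_id = p.id GROUP BY p.name

Result:
name        | COUNT(c.id)
------------+------------
Engineering | 0          
HR          | 5          
Legal       | 2          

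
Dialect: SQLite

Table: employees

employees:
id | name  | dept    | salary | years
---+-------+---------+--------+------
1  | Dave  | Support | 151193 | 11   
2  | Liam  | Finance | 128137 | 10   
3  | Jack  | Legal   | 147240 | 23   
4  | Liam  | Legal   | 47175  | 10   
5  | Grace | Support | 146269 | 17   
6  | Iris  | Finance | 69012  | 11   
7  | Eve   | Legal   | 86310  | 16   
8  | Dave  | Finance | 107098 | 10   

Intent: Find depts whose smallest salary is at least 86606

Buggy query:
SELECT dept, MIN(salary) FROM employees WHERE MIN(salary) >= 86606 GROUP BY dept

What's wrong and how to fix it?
Bug: MIN() in WHERE is a misuse of aggregate

Fix: Use HAVING for the per-group MIN condition

Corrected query:
SELECT dept, MIN(salary) FROM employees GROUP BY dept HAVING MIN(salary) >= 86606

Result:
dept    | MIN(salary)
--------+------------
Support | 146269     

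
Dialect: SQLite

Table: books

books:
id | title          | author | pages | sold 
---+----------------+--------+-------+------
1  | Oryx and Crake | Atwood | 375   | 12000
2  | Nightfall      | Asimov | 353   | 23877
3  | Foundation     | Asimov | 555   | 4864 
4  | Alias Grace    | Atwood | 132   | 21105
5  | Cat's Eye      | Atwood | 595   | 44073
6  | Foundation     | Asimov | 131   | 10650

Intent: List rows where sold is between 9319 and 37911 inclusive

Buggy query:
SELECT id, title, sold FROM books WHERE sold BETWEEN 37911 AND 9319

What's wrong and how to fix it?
Bug: BETWEEN expects the lower bound first; with 37911 AND 9319 the range is empty

Fix: Write BETWEEN 9319 AND 37911

Corrected query:
SELECT id, title, sold FROM books WHERE sold BETWEEN 9319 AND 37911

Result:
id | title          | sold 
---+----------------+------
1  | Oryx and Crake | 12000
2  | Nightfall      | 23877
4  | Alias Grace    | 21105
6  | Foundation     | 10650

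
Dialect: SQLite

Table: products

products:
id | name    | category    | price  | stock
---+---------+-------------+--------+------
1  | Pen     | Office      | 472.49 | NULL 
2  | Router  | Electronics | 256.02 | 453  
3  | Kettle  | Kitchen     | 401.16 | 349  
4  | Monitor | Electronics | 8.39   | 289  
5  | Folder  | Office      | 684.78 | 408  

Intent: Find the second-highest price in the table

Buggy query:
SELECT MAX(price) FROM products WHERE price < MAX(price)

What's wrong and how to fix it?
Bug: MAX(price) on the right of the comparison is an aggregate-in-WHERE error

Fix: Put the inner MAX in a scalar subquery

Corrected query:
SELECT MAX(price) FROM products WHERE price < (SELECT MAX(price) FROM products)

Result:
MAX(price)
----------
472.49    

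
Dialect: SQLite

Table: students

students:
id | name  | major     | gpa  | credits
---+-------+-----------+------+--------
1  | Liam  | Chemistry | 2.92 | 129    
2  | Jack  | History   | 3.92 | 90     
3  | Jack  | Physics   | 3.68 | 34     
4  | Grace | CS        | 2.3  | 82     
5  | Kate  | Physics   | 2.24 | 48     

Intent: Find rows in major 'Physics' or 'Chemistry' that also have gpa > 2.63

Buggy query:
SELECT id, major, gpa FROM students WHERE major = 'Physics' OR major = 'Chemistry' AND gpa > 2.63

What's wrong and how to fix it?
Bug: AND binds tighter than OR, so this parses as major = 'Physics' OR (major = 'Chemistry' AND gpa > 2.63)

Fix: Add parentheses around the OR so the AND applies to both alternatives

Corrected query:
SELECT id, major, gpa FROM students WHERE (major = 'Physics' OR major = 'Chemistry') AND gpa > 2.63

Result:
id | major     | gpa 
---+-----------+-----
1  | Chemistry | 2.92
3  | Physics   | 3.68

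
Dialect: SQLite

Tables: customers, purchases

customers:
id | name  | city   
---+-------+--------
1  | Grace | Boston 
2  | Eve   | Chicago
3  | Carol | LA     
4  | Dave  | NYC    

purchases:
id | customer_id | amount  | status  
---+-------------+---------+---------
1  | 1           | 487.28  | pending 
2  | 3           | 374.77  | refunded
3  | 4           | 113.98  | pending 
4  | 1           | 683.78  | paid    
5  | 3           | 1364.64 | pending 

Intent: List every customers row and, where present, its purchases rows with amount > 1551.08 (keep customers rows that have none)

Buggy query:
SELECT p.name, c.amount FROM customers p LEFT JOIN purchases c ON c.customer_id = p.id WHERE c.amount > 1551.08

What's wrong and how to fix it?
Bug: A WHERE condition on the right-hand table after LEFT JOIN drops unmatched parents

Fix: Move the right-table condition into the ON clause so unmatched parents are kept

Corrected query:
SELECT p.name, c.amount FROM customers p LEFT JOIN purchases c ON c.customer_id = p.id AND c.amount > 1551.08

Result:
name  | amount
------+-------
Grace | NULL  
Eve   | NULL  
Carol | NULL  
Dave  | NULL  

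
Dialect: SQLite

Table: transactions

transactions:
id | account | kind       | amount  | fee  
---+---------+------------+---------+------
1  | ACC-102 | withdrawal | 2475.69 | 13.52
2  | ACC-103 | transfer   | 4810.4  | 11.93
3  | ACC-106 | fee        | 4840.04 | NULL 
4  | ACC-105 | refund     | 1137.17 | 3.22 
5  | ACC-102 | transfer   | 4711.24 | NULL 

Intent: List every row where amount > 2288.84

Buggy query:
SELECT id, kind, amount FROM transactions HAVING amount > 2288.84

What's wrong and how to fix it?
Bug: HAVING filters the output of aggregation, but this query has no GROUP BY and no aggregate functions, so SQLite rejects it (HAVING clause on a non-aggregate query); the condition here is per row

Fix: Replace HAVING with WHERE since the condition applies to individual rows

Corrected query:
SELECT id, kind, amount FROM transactions WHERE amount > 2288.84

Result:
id | kind       | amount 
---+------------+--------
1  | withdrawal | 2475.69
2  | transfer   | 4810.4 
3  | fee        | 4840.04
5  | transfer   | 4711.24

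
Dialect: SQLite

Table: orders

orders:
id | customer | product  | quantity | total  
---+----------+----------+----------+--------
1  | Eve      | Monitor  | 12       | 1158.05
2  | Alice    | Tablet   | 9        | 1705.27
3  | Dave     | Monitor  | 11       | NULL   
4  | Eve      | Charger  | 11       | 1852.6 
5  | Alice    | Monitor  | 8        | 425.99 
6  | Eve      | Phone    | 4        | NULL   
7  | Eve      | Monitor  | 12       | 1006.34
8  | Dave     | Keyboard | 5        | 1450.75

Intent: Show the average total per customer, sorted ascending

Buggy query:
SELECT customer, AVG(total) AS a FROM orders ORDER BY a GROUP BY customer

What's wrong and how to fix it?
Bug: ORDER BY appears before GROUP BY; SQL clause order requires GROUP BY first

Fix: Reorder: SELECT … FROM … GROUP BY … ORDER BY …

Corrected query:
SELECT customer, AVG(total) AS a FROM orders GROUP BY customer ORDER BY a

Result:
customer | a          
---------+------------
Alice    | 1065.63    
Eve      | 1338.996667
Dave     | 1450.75    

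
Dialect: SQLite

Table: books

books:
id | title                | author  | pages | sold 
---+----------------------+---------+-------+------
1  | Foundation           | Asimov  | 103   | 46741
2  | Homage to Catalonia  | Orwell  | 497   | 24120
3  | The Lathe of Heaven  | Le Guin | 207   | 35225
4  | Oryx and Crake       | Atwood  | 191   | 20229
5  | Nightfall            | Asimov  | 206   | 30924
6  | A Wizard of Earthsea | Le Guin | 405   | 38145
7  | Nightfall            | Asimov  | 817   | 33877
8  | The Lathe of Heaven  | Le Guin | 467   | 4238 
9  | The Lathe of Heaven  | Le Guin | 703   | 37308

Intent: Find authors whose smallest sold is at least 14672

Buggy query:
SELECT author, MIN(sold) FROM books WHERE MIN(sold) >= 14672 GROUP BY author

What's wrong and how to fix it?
Bug: MIN() in WHERE is a misuse of aggregate

Fix: Replace WHERE with HAVING after the GROUP BY

Corrected query:
SELECT author, MIN(sold) FROM books GROUP BY author HAVING MIN(sold) >= 14672

Result:
author | MIN(sold)
-------+----------
Asimov | 30924    
Atwood | 20229    
Orwell | 24120    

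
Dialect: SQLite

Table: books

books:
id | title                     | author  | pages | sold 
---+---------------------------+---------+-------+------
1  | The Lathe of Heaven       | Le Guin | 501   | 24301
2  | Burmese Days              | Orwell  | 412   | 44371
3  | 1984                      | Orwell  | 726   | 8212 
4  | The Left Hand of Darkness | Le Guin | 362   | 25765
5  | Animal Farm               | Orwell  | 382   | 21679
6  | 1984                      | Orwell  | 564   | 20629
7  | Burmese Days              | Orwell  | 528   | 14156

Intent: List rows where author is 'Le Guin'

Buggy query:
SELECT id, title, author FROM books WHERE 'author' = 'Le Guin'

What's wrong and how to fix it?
Bug: Single quotes denote string literals in SQL; the column name is being compared as a constant string

Fix: Reference the column as author without single quotes

Corrected query:
SELECT id, title, author FROM books WHERE author = 'Le Guin'

Result:
id | title                     | author 
---+---------------------------+--------
1  | The Lathe of Heaven       | Le Guin
4  | The Left Hand of Darkness | Le Guin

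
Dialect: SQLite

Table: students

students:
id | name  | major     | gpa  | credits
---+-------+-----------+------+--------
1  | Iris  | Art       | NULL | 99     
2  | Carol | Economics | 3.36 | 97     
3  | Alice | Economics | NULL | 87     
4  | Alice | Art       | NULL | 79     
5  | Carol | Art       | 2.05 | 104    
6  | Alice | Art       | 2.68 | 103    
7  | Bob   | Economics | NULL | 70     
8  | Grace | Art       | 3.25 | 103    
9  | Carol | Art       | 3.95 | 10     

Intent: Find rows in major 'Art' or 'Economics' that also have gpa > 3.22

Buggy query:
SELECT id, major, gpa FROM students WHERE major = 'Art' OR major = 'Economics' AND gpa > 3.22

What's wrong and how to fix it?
Bug: AND binds tighter than OR, so this parses as major = 'Art' OR (major = 'Economics' AND gpa > 3.22)

Fix: Group the OR with parentheses (or use IN), then AND the threshold

Corrected query:
SELECT id, major, gpa FROM students WHERE (major = 'Art' OR major = 'Economics') AND gpa > 3.22

Result:
id | major     | gpa 
---+-----------+-----
2  | Economics | 3.36
8  | Art       | 3.25
9  | Art       | 3.95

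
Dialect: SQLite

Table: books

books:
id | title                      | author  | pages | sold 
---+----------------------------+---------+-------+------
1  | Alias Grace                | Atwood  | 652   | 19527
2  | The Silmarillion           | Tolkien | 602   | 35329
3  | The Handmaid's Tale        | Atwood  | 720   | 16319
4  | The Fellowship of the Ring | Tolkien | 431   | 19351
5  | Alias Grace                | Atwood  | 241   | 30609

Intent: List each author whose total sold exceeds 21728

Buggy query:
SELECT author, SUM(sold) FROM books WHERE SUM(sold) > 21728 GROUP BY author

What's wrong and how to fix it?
Bug: Aggregate functions cannot appear in a WHERE clause

Fix: Use HAVING (which filters groups after aggregation) instead of WHERE

Corrected query:
SELECT author, SUM(sold) FROM books GROUP BY author HAVING SUM(sold) > 21728

Result:
author  | SUM(sold)
--------+----------
Atwood  | 66455    
Tolkien | 54680    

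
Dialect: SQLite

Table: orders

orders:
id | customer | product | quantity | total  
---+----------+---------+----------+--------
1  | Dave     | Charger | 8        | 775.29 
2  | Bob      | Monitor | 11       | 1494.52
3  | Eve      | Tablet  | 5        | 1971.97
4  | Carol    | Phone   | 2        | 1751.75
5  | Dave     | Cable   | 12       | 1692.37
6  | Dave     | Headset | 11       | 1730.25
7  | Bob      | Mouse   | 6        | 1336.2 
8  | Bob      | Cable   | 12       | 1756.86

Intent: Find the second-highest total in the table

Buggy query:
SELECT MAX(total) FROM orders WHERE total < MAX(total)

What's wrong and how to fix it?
Bug: The inner MAX is an aggregate inside WHERE, which is not allowed

Fix: Compute the overall MAX in a subquery, then take MAX of rows below it

Corrected query:
SELECT MAX(total) FROM orders WHERE total < (SELECT MAX(total) FROM orders)

Result:
MAX(total)
----------
1756.86   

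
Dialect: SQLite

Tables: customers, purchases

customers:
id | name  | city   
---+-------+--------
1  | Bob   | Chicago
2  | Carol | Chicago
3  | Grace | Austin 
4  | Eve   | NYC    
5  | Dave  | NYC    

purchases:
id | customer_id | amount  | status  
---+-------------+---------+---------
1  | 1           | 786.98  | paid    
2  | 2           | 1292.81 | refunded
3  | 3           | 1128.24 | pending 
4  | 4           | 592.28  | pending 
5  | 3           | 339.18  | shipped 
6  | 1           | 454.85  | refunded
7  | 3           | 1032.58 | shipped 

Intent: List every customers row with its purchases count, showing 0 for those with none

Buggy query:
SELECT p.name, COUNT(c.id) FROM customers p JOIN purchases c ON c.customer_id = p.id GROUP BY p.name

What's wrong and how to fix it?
Bug: INNER JOIN drops customers rows that have no matching purchases rows

Fix: Switch to LEFT JOIN to retain unmatched parent rows

Corrected query:
SELECT p.name, COUNT(c.id) FROM customers p LEFT JOIN purchases c ON c.customer_id = p.id GROUP BY p.name

Result:
name  | COUNT(c.id)
------+------------
Bob   | 2          
Carol | 1          
Dave  | 0          
Eve   | 1          
Grace | 3          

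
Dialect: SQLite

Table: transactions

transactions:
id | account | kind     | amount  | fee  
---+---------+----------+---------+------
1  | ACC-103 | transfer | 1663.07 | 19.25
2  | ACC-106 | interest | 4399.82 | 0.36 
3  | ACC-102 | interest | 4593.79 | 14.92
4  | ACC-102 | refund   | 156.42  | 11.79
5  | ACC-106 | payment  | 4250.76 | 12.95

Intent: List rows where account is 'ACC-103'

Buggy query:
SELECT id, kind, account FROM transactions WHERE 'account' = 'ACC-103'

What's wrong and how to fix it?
Bug: Single quotes denote string literals in SQL; the column name is being compared as a constant string

Fix: Remove the quotes around the column name (or use double quotes for an identifier)

Corrected query:
SELECT id, kind, account FROM transactions WHERE account = 'ACC-103'

Result:
id | kind     | account
---+----------+--------
1  | transfer | ACC-103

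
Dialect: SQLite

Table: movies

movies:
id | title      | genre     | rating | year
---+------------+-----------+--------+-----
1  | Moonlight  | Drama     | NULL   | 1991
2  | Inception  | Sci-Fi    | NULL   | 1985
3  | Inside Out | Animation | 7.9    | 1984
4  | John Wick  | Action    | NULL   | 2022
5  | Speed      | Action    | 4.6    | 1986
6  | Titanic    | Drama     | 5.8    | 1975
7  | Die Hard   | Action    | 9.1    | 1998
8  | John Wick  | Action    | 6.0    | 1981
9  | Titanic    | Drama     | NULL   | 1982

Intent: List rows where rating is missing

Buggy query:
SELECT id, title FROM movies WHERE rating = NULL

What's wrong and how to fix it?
Bug: Comparing to NULL with '=' never matches; NULL = NULL is unknown, not true

Fix: Replace '= NULL' with 'IS NULL'

Corrected query:
SELECT id, title FROM movies WHERE rating IS NULL

Result:
id | title    
---+----------
1  | Moonlight
2  | Inception
4  | John Wick
9  | Titanic  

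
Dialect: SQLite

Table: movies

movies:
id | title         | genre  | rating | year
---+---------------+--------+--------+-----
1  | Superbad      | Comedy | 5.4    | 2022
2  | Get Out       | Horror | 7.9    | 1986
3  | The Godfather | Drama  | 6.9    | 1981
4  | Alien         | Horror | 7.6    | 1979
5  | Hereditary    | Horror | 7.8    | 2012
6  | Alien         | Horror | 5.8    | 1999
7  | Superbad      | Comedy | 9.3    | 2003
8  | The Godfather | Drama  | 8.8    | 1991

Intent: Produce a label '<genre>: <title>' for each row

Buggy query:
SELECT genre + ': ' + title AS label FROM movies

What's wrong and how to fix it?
Bug: SQLite uses || for string concatenation; + coerces text to numbers (yielding 0)

Fix: Replace + with || to concatenate text

Corrected query:
SELECT genre || ': ' || title AS label FROM movies

Result:
label               
--------------------
Comedy: Superbad    
Horror: Get Out     
Drama: The Godfather
Horror: Alien       
Horror: Hereditary  
Horror: Alien       
Comedy: Superbad    
Drama: The Godfather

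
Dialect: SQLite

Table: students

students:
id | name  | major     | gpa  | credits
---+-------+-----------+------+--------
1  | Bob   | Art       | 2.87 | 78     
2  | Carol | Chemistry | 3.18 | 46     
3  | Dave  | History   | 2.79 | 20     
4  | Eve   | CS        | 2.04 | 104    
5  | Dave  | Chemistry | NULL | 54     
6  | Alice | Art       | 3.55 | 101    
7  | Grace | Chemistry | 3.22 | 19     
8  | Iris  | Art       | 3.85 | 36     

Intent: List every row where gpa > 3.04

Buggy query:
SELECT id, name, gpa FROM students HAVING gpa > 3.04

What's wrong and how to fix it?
Bug: This is a non-aggregate query (no GROUP BY, no aggregates), so in SQLite the HAVING clause is invalid here; a row-level condition belongs in WHERE

Fix: Replace HAVING with WHERE since the condition applies to individual rows

Corrected query:
SELECT id, name, gpa FROM students WHERE gpa > 3.04

Result:
id | name  | gpa 
---+-------+-----
2  | Carol | 3.18
6  | Alice | 3.55
7  | Grace | 3.22
8  | Iris  | 3.85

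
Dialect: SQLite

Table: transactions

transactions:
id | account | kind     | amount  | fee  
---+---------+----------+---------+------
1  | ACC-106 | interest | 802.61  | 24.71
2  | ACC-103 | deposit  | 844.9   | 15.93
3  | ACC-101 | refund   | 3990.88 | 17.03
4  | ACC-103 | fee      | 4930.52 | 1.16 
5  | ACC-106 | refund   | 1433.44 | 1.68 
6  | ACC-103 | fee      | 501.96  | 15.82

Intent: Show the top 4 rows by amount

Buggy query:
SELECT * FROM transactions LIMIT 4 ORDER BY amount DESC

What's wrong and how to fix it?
Bug: LIMIT must come after ORDER BY

Fix: Sort with ORDER BY, then apply LIMIT

Corrected query:
SELECT * FROM transactions ORDER BY amount DESC LIMIT 4

Result:
id | account | kind    | amount  | fee  
---+---------+---------+---------+------
4  | ACC-103 | fee     | 4930.52 | 1.16 
3  | ACC-101 | refund  | 3990.88 | 17.03
5  | ACC-106 | refund  | 1433.44 | 1.68 
2  | ACC-103 | deposit | 844.9   | 15.93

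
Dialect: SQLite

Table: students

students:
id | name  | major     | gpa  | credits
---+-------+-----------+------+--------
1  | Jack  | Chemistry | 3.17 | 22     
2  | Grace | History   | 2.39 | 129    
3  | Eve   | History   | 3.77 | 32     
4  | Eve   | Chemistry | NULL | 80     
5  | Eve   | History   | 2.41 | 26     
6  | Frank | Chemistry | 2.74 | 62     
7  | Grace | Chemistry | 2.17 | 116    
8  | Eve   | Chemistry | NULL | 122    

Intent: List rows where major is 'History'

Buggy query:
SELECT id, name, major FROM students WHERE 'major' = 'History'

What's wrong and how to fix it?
Bug: 'major' in single quotes is a string literal, not the column; the comparison is literal-vs-literal and never true

Fix: Reference the column as major without single quotes

Corrected query:
SELECT id, name, major FROM students WHERE major = 'History'

Result:
id | name  | major  
---+-------+--------
2  | Grace | History
3  | Eve   | History
5  | Eve   | History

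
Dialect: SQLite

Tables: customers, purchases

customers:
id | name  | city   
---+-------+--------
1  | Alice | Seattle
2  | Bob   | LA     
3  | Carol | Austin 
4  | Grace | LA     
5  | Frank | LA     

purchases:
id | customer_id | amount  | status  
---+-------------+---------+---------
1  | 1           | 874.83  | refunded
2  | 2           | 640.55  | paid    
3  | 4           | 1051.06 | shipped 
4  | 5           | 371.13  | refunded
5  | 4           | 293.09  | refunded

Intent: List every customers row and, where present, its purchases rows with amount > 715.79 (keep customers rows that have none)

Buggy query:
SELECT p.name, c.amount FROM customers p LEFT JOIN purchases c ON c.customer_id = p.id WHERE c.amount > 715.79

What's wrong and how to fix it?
Bug: A WHERE condition on the right-hand table after LEFT JOIN drops unmatched parents

Fix: Move the right-table condition into the ON clause so unmatched parents are kept

Corrected query:
SELECT p.name, c.amount FROM customers p LEFT JOIN purchases c ON c.customer_id = p.id AND c.amount > 715.79

Result:
name  | amount 
------+--------
Alice | 874.83 
Bob   | NULL   
Carol | NULL   
Grace | 1051.06
Frank | NULL   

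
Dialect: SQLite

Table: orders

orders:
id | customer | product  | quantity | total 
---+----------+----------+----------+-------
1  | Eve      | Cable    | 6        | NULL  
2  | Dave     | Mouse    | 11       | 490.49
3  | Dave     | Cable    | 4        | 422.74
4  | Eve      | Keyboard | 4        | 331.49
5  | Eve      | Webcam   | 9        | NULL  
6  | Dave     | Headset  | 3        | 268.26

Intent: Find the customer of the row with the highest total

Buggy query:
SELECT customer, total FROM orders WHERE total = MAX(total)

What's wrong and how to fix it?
Bug: MAX(total) is an aggregate and cannot be used directly in WHERE

Fix: Use a subquery: WHERE total = (SELECT MAX(total) FROM orders)

Corrected query:
SELECT customer, total FROM orders WHERE total = (SELECT MAX(total) FROM orders)

Result:
customer | total 
---------+-------
Dave     | 490.49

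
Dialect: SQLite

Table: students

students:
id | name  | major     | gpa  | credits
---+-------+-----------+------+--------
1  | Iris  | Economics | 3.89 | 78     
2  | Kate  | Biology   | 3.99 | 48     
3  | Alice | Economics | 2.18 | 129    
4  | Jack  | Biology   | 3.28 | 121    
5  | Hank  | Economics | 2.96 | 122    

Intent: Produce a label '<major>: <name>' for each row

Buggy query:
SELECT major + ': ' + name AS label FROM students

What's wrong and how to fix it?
Bug: SQLite uses || for string concatenation; + coerces text to numbers (yielding 0)

Fix: Use the || operator for string concatenation

Corrected query:
SELECT major || ': ' || name AS label FROM students

Result:
label           
----------------
Economics: Iris 
Biology: Kate   
Economics: Alice
Biology: Jack   
Economics: Hank 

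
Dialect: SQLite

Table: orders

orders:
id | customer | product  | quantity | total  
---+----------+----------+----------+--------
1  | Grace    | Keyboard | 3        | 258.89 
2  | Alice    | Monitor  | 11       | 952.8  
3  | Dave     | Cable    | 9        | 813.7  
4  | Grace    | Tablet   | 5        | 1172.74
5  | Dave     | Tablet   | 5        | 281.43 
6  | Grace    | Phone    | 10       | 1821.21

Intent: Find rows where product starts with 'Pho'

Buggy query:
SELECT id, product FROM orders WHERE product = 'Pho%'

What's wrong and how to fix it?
Bug: '=' compares the literal string including the % character; pattern matching needs LIKE

Fix: Replace '=' with LIKE so 'Pho%' is treated as a pattern

Corrected query:
SELECT id, product FROM orders WHERE product LIKE 'Pho%'

Result:
id | product
---+--------
6  | Phone  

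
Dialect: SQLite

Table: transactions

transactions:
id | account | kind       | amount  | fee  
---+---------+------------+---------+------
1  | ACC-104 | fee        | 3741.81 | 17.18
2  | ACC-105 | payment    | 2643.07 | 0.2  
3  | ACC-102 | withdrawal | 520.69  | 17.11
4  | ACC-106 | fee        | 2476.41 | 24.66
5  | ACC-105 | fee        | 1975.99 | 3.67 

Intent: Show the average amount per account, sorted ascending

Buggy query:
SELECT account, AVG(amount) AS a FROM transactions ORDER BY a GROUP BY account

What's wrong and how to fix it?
Bug: ORDER BY appears before GROUP BY; SQL clause order requires GROUP BY first

Fix: Move ORDER BY to the end, after GROUP BY

Corrected query:
SELECT account, AVG(amount) AS a FROM transactions GROUP BY account ORDER BY a

Result:
account | a      
--------+--------
ACC-102 | 520.69 
ACC-105 | 2309.53
ACC-106 | 2476.41
ACC-104 | 3741.81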